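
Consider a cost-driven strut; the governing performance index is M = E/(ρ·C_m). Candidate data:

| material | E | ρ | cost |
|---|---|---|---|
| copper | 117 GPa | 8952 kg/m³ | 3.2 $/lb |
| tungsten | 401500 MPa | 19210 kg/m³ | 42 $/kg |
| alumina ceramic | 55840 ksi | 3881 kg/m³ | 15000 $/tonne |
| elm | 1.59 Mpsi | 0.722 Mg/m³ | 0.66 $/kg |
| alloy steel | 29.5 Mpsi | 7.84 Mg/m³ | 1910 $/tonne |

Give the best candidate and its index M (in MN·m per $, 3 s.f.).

elm, M = 23.0 MN·m per $

In SI units:
  copper: E = 117.0 GPa, ρ = 8952 kg/m³, cost = 7.055 $/kg
  tungsten: E = 401.5 GPa, ρ = 19210 kg/m³, cost = 42.00 $/kg
  alumina ceramic: E = 385.0 GPa, ρ = 3881 kg/m³, cost = 15.00 $/kg
  elm: E = 10.96 GPa, ρ = 722.0 kg/m³, cost = 0.6600 $/kg
  alloy steel: E = 203.4 GPa, ρ = 7840 kg/m³, cost = 1.910 $/kg
  elm: M = 23.0 MN·m per $
  alloy steel: M = 13.6 MN·m per $
  alumina ceramic: M = 6.61 MN·m per $
  copper: M = 1.85 MN·m per $
  tungsten: M = 0.498 MN·m per $
Elm has the largest M.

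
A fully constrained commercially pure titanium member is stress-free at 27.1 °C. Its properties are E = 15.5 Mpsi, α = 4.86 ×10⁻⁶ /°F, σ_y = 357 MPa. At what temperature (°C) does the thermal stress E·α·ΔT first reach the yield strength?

409 °C

E = 15.5 Mpsi = 106.9 GPa.
α = 4.86×10⁻⁶/°F × 9/5 = 8.75×10⁻⁶/K.
E·α·ΔT = 357.0 MPa ⇒ ΔT = 357.0 / (106.9×10³ × 8.75×10⁻⁶) = 381.9 K.
T = 27.1 + 381.9 = 409.0 °C.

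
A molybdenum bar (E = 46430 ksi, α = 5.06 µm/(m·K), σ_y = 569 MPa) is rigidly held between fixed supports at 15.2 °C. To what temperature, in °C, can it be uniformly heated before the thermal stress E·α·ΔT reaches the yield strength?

366 °C

E = 46430 ksi = 320.1 GPa.
E·α·ΔT = 569.0 MPa ⇒ ΔT = 569.0 / (320.1×10³ × 5.06×10⁻⁶) = 351.3 K.
T = 15.2 + 351.3 = 366.5 °C.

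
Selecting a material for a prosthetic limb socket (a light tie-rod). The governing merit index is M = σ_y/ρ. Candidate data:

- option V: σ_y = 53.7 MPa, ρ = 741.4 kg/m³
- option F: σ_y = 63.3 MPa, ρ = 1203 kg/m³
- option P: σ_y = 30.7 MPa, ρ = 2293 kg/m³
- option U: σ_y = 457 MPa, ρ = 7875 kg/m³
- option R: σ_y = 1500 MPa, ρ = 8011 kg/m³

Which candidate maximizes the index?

option R

Evaluate M for each candidate:
  option R: M = 187 kN·m/kg
  option V: M = 72.4 kN·m/kg
  option U: M = 58.0 kN·m/kg
  option F: M = 52.6 kN·m/kg
  option P: M = 13.4 kN·m/kg
Option R ranks first.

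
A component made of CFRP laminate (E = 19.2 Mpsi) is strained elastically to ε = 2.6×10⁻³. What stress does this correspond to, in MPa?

E = 19.2 Mpsi = 132.4 GPa.
σ = E·ε = 132400 MPa × 2.6×10⁻³ = 344 MPa.

344 MPa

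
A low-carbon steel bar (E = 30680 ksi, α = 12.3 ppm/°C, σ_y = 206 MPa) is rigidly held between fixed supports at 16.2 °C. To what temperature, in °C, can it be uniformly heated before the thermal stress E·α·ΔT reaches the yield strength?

E = 30680 ksi = 211.5 GPa.
E·α·ΔT = 206.0 MPa ⇒ ΔT = 206.0 / (211.5×10³ × 12.3×10⁻⁶) = 79.17 K.
T = 16.2 + 79.17 = 95.37 °C.

95.4 °C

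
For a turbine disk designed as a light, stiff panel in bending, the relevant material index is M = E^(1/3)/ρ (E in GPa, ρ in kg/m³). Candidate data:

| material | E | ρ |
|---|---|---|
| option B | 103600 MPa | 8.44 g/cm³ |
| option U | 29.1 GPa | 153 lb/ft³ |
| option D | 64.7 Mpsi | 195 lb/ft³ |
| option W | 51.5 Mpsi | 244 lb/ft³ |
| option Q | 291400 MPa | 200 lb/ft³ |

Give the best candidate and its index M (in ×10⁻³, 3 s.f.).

option D, M = 2.45×10⁻³

After converting to SI:
  option B: E = 103.6 GPa, ρ = 8440 kg/m³
  option U: E = 29.10 GPa, ρ = 2451 kg/m³
  option D: E = 446.1 GPa, ρ = 3124 kg/m³
  option W: E = 355.1 GPa, ρ = 3909 kg/m³
  option Q: E = 291.4 GPa, ρ = 3204 kg/m³
  option D: M = 2.45×10⁻³
  option Q: M = 2.07×10⁻³
  option W: M = 1.81×10⁻³
  option U: M = 1.26×10⁻³
  option B: M = 0.556×10⁻³
Highest index: option D.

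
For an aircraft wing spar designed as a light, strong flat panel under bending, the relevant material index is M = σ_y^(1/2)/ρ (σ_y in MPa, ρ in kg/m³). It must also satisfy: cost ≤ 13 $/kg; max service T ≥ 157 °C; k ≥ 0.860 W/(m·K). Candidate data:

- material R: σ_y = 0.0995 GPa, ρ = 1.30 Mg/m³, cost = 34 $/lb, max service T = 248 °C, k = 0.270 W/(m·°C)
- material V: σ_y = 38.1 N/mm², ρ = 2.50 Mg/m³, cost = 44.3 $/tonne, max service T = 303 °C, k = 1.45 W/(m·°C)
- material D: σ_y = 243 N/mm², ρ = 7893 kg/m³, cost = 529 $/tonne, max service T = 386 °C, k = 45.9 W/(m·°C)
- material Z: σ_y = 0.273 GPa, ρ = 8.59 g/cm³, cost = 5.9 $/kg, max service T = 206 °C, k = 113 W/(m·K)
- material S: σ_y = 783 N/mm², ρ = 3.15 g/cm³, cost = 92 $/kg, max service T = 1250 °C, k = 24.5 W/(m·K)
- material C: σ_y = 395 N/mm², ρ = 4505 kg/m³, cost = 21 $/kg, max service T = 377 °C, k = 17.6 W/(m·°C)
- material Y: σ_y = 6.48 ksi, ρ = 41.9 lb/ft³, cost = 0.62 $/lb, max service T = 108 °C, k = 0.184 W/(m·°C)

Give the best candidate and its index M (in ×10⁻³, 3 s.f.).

Screen on constraints: cost ≤ 13 $/kg; max service T ≥ 157 °C; k ≥ 0.860 W/(m·K). Survivors: material V, material D, material Z.
Normalizing units and computing the index:
  material V: σ_y = 38.10 MPa, ρ = 2500 kg/m³
  material D: σ_y = 243.0 MPa, ρ = 7893 kg/m³
  material Z: σ_y = 273.0 MPa, ρ = 8590 kg/m³
  material V: M = 2.47×10⁻³
  material D: M = 1.97×10⁻³
  material Z: M = 1.92×10⁻³
The maximum is for material V.

material V, M = 2.47×10⁻³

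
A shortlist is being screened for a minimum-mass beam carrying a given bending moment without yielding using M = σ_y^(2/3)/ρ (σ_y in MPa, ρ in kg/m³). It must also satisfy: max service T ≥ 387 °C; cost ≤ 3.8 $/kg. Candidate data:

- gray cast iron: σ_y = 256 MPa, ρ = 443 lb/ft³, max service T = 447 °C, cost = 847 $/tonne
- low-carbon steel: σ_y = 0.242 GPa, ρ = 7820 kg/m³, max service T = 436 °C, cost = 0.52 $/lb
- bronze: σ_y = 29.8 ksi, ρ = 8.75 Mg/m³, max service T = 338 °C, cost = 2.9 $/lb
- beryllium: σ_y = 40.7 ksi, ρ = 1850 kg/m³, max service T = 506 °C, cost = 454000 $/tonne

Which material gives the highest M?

Screen on constraints: max service T ≥ 387 °C; cost ≤ 3.8 $/kg. Survivors: gray cast iron, low-carbon steel.
Convert each candidate to consistent units, then evaluate M:
  gray cast iron: σ_y = 256.0 MPa, ρ = 7096 kg/m³
  low-carbon steel: σ_y = 242.0 MPa, ρ = 7820 kg/m³
  gray cast iron: M = 5.68×10⁻³
  low-carbon steel: M = 4.97×10⁻³
Gray cast iron ranks first.

gray cast iron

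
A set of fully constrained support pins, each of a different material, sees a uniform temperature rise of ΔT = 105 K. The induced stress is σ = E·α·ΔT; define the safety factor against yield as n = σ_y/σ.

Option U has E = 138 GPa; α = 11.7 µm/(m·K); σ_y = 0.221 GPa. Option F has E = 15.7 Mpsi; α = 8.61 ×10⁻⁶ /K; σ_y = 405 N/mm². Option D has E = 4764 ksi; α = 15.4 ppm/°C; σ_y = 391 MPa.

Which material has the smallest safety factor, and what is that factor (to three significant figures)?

option U, n = 1.30

Converting E to GPa, α to ×10⁻⁶/K, σ_y to MPa, then σ and n for each:
  option U: E = 138.0, α = 11.7, σ_y = 221.0 → σ = 170 MPa, n = 1.30
  option F: E = 108.2, α = 8.61, σ_y = 405.0 → σ = 97.9 MPa, n = 4.14
  option D: E = 32.85, α = 15.4, σ_y = 391.0 → σ = 53.1 MPa, n = 7.36
The minimum is option U at n = 1.30.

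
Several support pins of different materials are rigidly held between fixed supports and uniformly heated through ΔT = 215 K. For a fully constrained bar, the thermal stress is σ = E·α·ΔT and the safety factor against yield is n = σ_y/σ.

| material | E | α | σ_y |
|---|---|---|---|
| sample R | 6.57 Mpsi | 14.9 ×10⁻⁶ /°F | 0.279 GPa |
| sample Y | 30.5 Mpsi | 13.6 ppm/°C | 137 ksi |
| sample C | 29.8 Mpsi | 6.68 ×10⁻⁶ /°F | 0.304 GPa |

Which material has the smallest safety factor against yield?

In consistent units (E in GPa, α in ×10⁻⁶/K, σ_y in MPa):
  sample R: E = 45.30, α = 26.8, σ_y = 279.0 → σ = 261 MPa, n = 1.07
  sample Y: E = 210.3, α = 13.6, σ_y = 944.6 → σ = 615 MPa, n = 1.54
  sample C: E = 205.5, α = 12.0, σ_y = 304.0 → σ = 531 MPa, n = 0.572
The minimum is sample C at n = 0.572.

sample C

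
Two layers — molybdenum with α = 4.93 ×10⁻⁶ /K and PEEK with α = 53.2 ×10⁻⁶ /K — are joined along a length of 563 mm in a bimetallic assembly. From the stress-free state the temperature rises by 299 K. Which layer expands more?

PEEK

α(molybdenum) = 4.93×10⁻⁶/K vs α(PEEK) = 53.2×10⁻⁶/K.
Higher α expands more for the same ΔT: PEEK.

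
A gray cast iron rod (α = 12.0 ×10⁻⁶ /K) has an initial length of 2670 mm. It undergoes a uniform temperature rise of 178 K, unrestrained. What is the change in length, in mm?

5.70 mm

ΔL = α·L₀·ΔT = 12.0×10⁻⁶ × 2670 mm × 178.0 K = 5.70 mm.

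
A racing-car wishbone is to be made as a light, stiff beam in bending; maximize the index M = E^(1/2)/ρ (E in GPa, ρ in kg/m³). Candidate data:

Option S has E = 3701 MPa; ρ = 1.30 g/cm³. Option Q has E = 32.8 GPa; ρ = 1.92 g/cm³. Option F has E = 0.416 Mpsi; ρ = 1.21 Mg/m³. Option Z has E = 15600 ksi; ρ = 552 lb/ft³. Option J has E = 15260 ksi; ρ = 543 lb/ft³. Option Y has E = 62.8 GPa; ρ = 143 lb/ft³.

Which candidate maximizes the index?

option Y

Putting every candidate on a common basis:
  option S: E = 3.701 GPa, ρ = 1300 kg/m³
  option Q: E = 32.80 GPa, ρ = 1920 kg/m³
  option F: E = 2.868 GPa, ρ = 1210 kg/m³
  option Z: E = 107.6 GPa, ρ = 8842 kg/m³
  option J: E = 105.2 GPa, ρ = 8698 kg/m³
  option Y: E = 62.80 GPa, ρ = 2291 kg/m³
  option Y: M = 3.46×10⁻³
  option Q: M = 2.98×10⁻³
  option S: M = 1.48×10⁻³
  option F: M = 1.40×10⁻³
  option J: M = 1.18×10⁻³
  option Z: M = 1.17×10⁻³
Highest index: option Y.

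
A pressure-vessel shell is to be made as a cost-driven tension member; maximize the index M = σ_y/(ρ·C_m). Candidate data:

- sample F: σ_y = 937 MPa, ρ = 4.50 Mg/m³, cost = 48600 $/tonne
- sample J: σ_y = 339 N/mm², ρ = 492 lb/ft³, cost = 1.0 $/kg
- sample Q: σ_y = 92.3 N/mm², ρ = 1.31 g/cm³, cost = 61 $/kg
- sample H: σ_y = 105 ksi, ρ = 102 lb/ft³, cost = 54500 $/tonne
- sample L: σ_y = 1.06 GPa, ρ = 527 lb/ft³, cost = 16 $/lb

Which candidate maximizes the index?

sample J

Normalizing units and computing the index:
  sample F: σ_y = 937.0 MPa, ρ = 4500 kg/m³, cost = 48.60 $/kg
  sample J: σ_y = 339.0 MPa, ρ = 7881 kg/m³, cost = 1.000 $/kg
  sample Q: σ_y = 92.30 MPa, ρ = 1310 kg/m³, cost = 61.00 $/kg
  sample H: σ_y = 723.9 MPa, ρ = 1634 kg/m³, cost = 54.50 $/kg
  sample L: σ_y = 1060 MPa, ρ = 8442 kg/m³, cost = 35.27 $/kg
  sample J: M = 43.0 kN·m per $
  sample H: M = 8.13 kN·m per $
  sample F: M = 4.28 kN·m per $
  sample L: M = 3.56 kN·m per $
  sample Q: M = 1.16 kN·m per $
The maximum is for sample J.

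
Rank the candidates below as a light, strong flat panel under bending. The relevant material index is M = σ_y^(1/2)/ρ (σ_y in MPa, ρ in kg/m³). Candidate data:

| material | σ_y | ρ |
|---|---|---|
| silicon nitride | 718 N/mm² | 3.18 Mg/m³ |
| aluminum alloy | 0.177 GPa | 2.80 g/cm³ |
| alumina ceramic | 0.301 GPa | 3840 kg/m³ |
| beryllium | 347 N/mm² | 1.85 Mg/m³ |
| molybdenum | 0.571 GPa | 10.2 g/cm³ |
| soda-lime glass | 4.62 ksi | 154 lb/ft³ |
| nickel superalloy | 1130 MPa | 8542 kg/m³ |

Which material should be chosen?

After converting to SI:
  silicon nitride: σ_y = 718.0 MPa, ρ = 3180 kg/m³
  aluminum alloy: σ_y = 177.0 MPa, ρ = 2800 kg/m³
  alumina ceramic: σ_y = 301.0 MPa, ρ = 3840 kg/m³
  beryllium: σ_y = 347.0 MPa, ρ = 1850 kg/m³
  molybdenum: σ_y = 571.0 MPa, ρ = 10200 kg/m³
  soda-lime glass: σ_y = 31.85 MPa, ρ = 2467 kg/m³
  nickel superalloy: σ_y = 1130 MPa, ρ = 8542 kg/m³
  beryllium: M = 10.1×10⁻³
  silicon nitride: M = 8.43×10⁻³
  aluminum alloy: M = 4.75×10⁻³
  alumina ceramic: M = 4.52×10⁻³
  nickel superalloy: M = 3.94×10⁻³
  molybdenum: M = 2.34×10⁻³
  soda-lime glass: M = 2.29×10⁻³
Beryllium ranks first.

beryllium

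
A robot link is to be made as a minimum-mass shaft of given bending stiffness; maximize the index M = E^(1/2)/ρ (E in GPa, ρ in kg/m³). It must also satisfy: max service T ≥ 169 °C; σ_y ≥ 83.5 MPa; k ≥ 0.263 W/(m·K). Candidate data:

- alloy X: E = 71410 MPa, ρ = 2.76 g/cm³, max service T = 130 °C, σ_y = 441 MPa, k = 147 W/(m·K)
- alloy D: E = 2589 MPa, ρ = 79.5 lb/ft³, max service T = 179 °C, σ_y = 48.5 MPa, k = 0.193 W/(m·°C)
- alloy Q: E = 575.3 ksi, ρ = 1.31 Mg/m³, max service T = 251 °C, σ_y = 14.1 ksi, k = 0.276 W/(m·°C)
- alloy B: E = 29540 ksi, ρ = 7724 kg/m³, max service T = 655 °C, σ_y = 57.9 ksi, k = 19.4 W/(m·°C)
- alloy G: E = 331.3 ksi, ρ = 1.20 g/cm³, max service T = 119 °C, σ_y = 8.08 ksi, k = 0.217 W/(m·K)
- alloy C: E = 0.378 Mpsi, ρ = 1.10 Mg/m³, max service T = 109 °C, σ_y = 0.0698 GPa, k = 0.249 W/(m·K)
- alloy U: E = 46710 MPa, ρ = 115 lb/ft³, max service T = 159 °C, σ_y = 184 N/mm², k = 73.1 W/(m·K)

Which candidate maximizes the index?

Screen on constraints: max service T ≥ 169 °C; σ_y ≥ 83.5 MPa; k ≥ 0.263 W/(m·K). Survivors: alloy Q, alloy B.
In SI units:
  alloy Q: E = 3.967 GPa, ρ = 1310 kg/m³
  alloy B: E = 203.7 GPa, ρ = 7724 kg/m³
  alloy B: M = 1.85×10⁻³
  alloy Q: M = 1.52×10⁻³
Alloy B has the largest M.

alloy B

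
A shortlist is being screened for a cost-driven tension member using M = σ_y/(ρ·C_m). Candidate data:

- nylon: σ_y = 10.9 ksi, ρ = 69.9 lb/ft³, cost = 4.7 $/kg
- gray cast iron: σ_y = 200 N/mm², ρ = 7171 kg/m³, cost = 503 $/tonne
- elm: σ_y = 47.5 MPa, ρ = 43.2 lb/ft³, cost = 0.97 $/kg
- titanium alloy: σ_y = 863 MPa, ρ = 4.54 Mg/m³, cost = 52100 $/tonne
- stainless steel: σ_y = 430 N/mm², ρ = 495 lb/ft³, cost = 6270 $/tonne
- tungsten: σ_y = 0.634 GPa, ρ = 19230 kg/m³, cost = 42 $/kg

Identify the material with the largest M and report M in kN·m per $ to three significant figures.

In SI units:
  nylon: σ_y = 75.15 MPa, ρ = 1120 kg/m³, cost = 4.700 $/kg
  gray cast iron: σ_y = 200.0 MPa, ρ = 7171 kg/m³, cost = 0.5030 $/kg
  elm: σ_y = 47.50 MPa, ρ = 692.0 kg/m³, cost = 0.9700 $/kg
  titanium alloy: σ_y = 863.0 MPa, ρ = 4540 kg/m³, cost = 52.10 $/kg
  stainless steel: σ_y = 430.0 MPa, ρ = 7929 kg/m³, cost = 6.270 $/kg
  tungsten: σ_y = 634.0 MPa, ρ = 19230 kg/m³, cost = 42.00 $/kg
  elm: M = 70.8 kN·m per $
  gray cast iron: M = 55.4 kN·m per $
  nylon: M = 14.3 kN·m per $
  stainless steel: M = 8.65 kN·m per $
  titanium alloy: M = 3.65 kN·m per $
  tungsten: M = 0.785 kN·m per $
Elm ranks first.

elm, M = 70.8 kN·m per $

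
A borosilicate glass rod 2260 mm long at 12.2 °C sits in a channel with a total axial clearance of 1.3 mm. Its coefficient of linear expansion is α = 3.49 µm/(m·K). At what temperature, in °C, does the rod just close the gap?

177 °C

α·L₀·ΔT = 1.3 mm ⇒ ΔT = 1.3 / (3.49×10⁻⁶ × 2260.0) = 164.8 K.
T = 12.2 + 164.8 = 177.0 °C.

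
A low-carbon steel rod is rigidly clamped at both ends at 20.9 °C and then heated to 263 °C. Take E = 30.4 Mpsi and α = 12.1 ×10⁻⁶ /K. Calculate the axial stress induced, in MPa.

E = 30.4 Mpsi = 209.6 GPa.
ΔT = 242.1 K. Constrained thermal stress σ = E·α·ΔT = 209.6×10³ MPa × 12.1×10⁻⁶ × 242.1 = 614 MPa (compressive).

614 MPa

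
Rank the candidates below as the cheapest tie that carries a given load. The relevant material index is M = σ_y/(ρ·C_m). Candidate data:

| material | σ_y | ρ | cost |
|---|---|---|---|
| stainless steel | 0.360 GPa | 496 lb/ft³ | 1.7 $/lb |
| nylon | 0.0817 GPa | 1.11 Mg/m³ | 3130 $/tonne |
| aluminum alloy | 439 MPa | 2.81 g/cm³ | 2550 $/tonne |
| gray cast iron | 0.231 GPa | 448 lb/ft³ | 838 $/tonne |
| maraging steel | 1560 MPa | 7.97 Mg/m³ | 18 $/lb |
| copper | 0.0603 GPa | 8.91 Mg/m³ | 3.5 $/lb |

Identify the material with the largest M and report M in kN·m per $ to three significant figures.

aluminum alloy, M = 61.3 kN·m per $

In SI units:
  stainless steel: σ_y = 360.0 MPa, ρ = 7945 kg/m³, cost = 3.748 $/kg
  nylon: σ_y = 81.70 MPa, ρ = 1110 kg/m³, cost = 3.130 $/kg
  aluminum alloy: σ_y = 439.0 MPa, ρ = 2810 kg/m³, cost = 2.550 $/kg
  gray cast iron: σ_y = 231.0 MPa, ρ = 7176 kg/m³, cost = 0.8380 $/kg
  maraging steel: σ_y = 1560 MPa, ρ = 7970 kg/m³, cost = 39.68 $/kg
  copper: σ_y = 60.30 MPa, ρ = 8910 kg/m³, cost = 7.716 $/kg
  aluminum alloy: M = 61.3 kN·m per $
  gray cast iron: M = 38.4 kN·m per $
  nylon: M = 23.5 kN·m per $
  stainless steel: M = 12.1 kN·m per $
  maraging steel: M = 4.93 kN·m per $
  copper: M = 0.877 kN·m per $
Highest index: aluminum alloy.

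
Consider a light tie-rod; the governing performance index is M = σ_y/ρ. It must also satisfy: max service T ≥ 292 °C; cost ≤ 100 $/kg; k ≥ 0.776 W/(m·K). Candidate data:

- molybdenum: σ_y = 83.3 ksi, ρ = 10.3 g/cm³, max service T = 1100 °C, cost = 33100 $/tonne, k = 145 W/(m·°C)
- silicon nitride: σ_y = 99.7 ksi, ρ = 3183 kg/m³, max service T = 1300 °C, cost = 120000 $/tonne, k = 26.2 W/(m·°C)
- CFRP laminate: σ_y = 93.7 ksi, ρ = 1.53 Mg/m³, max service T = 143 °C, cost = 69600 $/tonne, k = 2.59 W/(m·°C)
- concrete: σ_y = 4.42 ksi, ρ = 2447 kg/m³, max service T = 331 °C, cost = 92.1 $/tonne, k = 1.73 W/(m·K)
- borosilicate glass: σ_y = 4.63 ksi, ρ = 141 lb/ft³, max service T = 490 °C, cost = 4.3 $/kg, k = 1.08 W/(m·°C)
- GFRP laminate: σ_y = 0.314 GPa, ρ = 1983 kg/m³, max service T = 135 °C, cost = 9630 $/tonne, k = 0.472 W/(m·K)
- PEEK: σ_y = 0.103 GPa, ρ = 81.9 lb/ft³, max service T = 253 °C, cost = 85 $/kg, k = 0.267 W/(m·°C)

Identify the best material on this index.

Screen on constraints: max service T ≥ 292 °C; cost ≤ 100 $/kg; k ≥ 0.776 W/(m·K). Survivors: molybdenum, concrete, borosilicate glass.
In SI units:
  molybdenum: σ_y = 574.3 MPa, ρ = 10300 kg/m³
  concrete: σ_y = 30.47 MPa, ρ = 2447 kg/m³
  borosilicate glass: σ_y = 31.92 MPa, ρ = 2259 kg/m³
  molybdenum: M = 55.8 kN·m/kg
  borosilicate glass: M = 14.1 kN·m/kg
  concrete: M = 12.5 kN·m/kg
The maximum is for molybdenum.

molybdenum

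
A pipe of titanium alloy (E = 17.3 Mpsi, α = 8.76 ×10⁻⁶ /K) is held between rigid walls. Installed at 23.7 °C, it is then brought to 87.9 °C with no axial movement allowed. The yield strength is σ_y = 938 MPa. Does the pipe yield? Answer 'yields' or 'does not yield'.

E = 17.3 Mpsi = 119.3 GPa.
ΔT = 64.20 K. Constrained thermal stress σ = E·α·ΔT = 119.3×10³ MPa × 8.76×10⁻⁶ × 64.20 = 67.1 MPa (compressive).
Compare to σ_y = 938 MPa: σ < σ_y, so it does not yield.

does not yield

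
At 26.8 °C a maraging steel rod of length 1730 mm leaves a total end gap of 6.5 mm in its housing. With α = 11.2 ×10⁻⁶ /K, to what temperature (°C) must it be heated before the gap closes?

α·L₀·ΔT = 6.5 mm ⇒ ΔT = 6.5 / (11.2×10⁻⁶ × 1730.0) = 335.5 K.
T = 26.8 + 335.5 = 362.3 °C.

362 °C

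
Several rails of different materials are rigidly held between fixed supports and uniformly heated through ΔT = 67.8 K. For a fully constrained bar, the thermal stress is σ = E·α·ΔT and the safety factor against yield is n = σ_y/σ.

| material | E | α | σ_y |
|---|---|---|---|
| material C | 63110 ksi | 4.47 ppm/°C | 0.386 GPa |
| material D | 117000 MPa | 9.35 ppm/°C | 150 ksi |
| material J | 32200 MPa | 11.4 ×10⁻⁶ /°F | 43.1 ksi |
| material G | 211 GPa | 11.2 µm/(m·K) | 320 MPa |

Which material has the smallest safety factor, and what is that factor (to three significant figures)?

With everything in SI (GPa, ×10⁻⁶/K, MPa):
  material C: E = 435.1, α = 4.47, σ_y = 386.0 → σ = 132 MPa, n = 2.93
  material D: E = 117.0, α = 9.35, σ_y = 1034 → σ = 74.2 MPa, n = 13.9
  material J: E = 32.20, α = 20.5, σ_y = 297.2 → σ = 44.8 MPa, n = 6.63
  material G: E = 211.0, α = 11.2, σ_y = 320.0 → σ = 160 MPa, n = 2.00
Material G has the lowest safety factor, n = 2.00.

material G, n = 2.00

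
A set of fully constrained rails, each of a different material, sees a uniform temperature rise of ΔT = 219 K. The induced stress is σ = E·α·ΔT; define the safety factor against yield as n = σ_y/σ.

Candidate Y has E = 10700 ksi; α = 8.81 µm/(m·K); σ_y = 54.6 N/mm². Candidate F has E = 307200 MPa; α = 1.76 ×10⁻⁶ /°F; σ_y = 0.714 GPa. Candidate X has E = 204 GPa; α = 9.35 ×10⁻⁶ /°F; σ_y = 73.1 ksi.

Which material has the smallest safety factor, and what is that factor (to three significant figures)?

candidate Y, n = 0.384

With everything in SI (GPa, ×10⁻⁶/K, MPa):
  candidate Y: E = 73.77, α = 8.81, σ_y = 54.60 → σ = 142 MPa, n = 0.384
  candidate F: E = 307.2, α = 3.17, σ_y = 714.0 → σ = 213 MPa, n = 3.35
  candidate X: E = 204.0, α = 16.8, σ_y = 504.0 → σ = 752 MPa, n = 0.670
Candidate Y has the lowest safety factor, n = 0.384.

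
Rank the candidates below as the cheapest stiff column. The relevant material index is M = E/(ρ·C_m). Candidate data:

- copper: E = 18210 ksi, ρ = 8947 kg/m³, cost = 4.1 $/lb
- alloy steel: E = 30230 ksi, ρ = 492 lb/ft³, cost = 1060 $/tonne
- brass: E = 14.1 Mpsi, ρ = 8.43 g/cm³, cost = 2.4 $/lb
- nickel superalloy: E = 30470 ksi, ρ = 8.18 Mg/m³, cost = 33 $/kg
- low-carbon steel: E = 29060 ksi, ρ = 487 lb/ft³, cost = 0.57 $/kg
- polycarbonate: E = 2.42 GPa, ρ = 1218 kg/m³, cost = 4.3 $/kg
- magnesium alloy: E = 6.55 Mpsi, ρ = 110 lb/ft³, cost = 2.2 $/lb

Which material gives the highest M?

low-carbon steel

Putting every candidate on a common basis:
  copper: E = 125.6 GPa, ρ = 8947 kg/m³, cost = 9.039 $/kg
  alloy steel: E = 208.4 GPa, ρ = 7881 kg/m³, cost = 1.060 $/kg
  brass: E = 97.22 GPa, ρ = 8430 kg/m³, cost = 5.291 $/kg
  nickel superalloy: E = 210.1 GPa, ρ = 8180 kg/m³, cost = 33.00 $/kg
  low-carbon steel: E = 200.4 GPa, ρ = 7801 kg/m³, cost = 0.5700 $/kg
  polycarbonate: E = 2.420 GPa, ρ = 1218 kg/m³, cost = 4.300 $/kg
  magnesium alloy: E = 45.16 GPa, ρ = 1762 kg/m³, cost = 4.850 $/kg
  low-carbon steel: M = 45.1 MN·m per $
  alloy steel: M = 24.9 MN·m per $
  magnesium alloy: M = 5.28 MN·m per $
  brass: M = 2.18 MN·m per $
  copper: M = 1.55 MN·m per $
  nickel superalloy: M = 0.778 MN·m per $
  polycarbonate: M = 0.462 MN·m per $
Low-carbon steel ranks first.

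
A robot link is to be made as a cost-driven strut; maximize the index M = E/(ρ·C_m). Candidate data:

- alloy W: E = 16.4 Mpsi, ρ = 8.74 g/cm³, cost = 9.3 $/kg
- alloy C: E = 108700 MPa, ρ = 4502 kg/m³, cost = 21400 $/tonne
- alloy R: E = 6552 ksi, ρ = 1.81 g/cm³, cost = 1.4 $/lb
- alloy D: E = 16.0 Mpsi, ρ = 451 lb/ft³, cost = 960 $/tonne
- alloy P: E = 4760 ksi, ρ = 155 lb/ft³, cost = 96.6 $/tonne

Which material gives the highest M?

alloy P

Normalizing units and computing the index:
  alloy W: E = 113.1 GPa, ρ = 8740 kg/m³, cost = 9.300 $/kg
  alloy C: E = 108.7 GPa, ρ = 4502 kg/m³, cost = 21.40 $/kg
  alloy R: E = 45.17 GPa, ρ = 1810 kg/m³, cost = 3.086 $/kg
  alloy D: E = 110.3 GPa, ρ = 7224 kg/m³, cost = 0.9600 $/kg
  alloy P: E = 32.82 GPa, ρ = 2483 kg/m³, cost = 0.09660 $/kg
  alloy P: M = 137 MN·m per $
  alloy D: M = 15.9 MN·m per $
  alloy R: M = 8.09 MN·m per $
  alloy W: M = 1.39 MN·m per $
  alloy C: M = 1.13 MN·m per $
The maximum is for alloy P.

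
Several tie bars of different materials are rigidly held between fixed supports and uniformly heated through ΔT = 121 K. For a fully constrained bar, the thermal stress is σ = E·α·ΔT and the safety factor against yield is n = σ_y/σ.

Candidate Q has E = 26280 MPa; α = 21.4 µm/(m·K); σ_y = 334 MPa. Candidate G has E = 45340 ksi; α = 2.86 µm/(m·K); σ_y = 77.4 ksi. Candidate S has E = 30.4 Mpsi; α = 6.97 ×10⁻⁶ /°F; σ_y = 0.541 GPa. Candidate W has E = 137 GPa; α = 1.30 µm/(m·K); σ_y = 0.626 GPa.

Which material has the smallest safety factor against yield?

candidate S

In consistent units (E in GPa, α in ×10⁻⁶/K, σ_y in MPa):
  candidate Q: E = 26.28, α = 21.4, σ_y = 334.0 → σ = 68.0 MPa, n = 4.91
  candidate G: E = 312.6, α = 2.86, σ_y = 533.7 → σ = 108 MPa, n = 4.93
  candidate S: E = 209.6, α = 12.5, σ_y = 541.0 → σ = 318 MPa, n = 1.70
  candidate W: E = 137.0, α = 1.30, σ_y = 626.0 → σ = 21.6 MPa, n = 29.0
The minimum is candidate S at n = 1.70.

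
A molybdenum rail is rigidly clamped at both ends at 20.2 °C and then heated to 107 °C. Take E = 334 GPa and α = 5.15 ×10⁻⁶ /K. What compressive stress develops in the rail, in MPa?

149 MPa

ΔT = 86.80 K. Constrained thermal stress σ = E·α·ΔT = 334.0×10³ MPa × 5.15×10⁻⁶ × 86.80 = 149 MPa (compressive).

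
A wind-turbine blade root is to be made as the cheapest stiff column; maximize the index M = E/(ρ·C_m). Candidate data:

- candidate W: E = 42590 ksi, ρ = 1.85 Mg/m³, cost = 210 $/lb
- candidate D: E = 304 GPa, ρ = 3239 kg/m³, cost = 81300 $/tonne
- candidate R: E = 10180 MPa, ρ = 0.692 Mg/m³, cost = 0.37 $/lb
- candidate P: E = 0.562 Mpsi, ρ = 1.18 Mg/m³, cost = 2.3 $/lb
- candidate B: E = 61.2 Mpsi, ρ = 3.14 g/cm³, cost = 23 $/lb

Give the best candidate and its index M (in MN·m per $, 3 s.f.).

candidate R, M = 18.0 MN·m per $

Normalizing units and computing the index:
  candidate W: E = 293.6 GPa, ρ = 1850 kg/m³, cost = 463.0 $/kg
  candidate D: E = 304.0 GPa, ρ = 3239 kg/m³, cost = 81.30 $/kg
  candidate R: E = 10.18 GPa, ρ = 692.0 kg/m³, cost = 0.8157 $/kg
  candidate P: E = 3.875 GPa, ρ = 1180 kg/m³, cost = 5.071 $/kg
  candidate B: E = 422.0 GPa, ρ = 3140 kg/m³, cost = 50.71 $/kg
  candidate R: M = 18.0 MN·m per $
  candidate B: M = 2.65 MN·m per $
  candidate D: M = 1.15 MN·m per $
  candidate P: M = 0.648 MN·m per $
  candidate W: M = 0.343 MN·m per $
Highest index: candidate R.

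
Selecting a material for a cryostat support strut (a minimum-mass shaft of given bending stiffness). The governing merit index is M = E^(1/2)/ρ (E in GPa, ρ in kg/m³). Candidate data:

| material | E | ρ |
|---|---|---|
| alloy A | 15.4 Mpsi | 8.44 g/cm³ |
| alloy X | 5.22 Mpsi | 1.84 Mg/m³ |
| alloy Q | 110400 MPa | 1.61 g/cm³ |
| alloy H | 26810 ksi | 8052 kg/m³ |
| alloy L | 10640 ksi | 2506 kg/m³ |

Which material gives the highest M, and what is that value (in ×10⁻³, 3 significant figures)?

alloy Q, M = 6.53×10⁻³

Normalizing units and computing the index:
  alloy A: E = 106.2 GPa, ρ = 8440 kg/m³
  alloy X: E = 35.99 GPa, ρ = 1840 kg/m³
  alloy Q: E = 110.4 GPa, ρ = 1610 kg/m³
  alloy H: E = 184.8 GPa, ρ = 8052 kg/m³
  alloy L: E = 73.36 GPa, ρ = 2506 kg/m³
  alloy Q: M = 6.53×10⁻³
  alloy L: M = 3.42×10⁻³
  alloy X: M = 3.26×10⁻³
  alloy H: M = 1.69×10⁻³
  alloy A: M = 1.22×10⁻³
The maximum is for alloy Q.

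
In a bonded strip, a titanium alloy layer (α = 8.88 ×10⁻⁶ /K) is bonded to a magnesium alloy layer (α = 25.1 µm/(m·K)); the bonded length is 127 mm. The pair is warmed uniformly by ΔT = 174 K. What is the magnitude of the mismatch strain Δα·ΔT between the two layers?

Δα = |8.88 − 25.1|×10⁻⁶/K = 16.2×10⁻⁶/K.
Mismatch strain = Δα·ΔT = 16.2×10⁻⁶ × 174.0 = 2.82×10⁻³.

2.82×10⁻³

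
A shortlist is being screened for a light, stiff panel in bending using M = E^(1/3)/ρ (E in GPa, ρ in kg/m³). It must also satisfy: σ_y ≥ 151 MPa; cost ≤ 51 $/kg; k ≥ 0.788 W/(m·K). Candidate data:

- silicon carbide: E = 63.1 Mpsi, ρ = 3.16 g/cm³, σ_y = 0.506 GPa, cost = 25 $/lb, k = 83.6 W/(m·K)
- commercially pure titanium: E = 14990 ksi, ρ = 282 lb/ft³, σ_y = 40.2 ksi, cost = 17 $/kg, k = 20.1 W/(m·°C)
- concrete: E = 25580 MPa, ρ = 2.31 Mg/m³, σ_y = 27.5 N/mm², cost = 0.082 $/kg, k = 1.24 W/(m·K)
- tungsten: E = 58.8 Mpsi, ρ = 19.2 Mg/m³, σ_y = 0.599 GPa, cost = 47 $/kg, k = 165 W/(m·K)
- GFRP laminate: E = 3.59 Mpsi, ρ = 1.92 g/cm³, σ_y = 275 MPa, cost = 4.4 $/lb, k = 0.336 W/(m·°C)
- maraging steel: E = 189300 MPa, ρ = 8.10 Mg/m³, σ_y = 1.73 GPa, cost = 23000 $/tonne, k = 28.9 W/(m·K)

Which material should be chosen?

commercially pure titanium

Screen on constraints: σ_y ≥ 151 MPa; cost ≤ 51 $/kg; k ≥ 0.788 W/(m·K). Survivors: commercially pure titanium, tungsten, maraging steel.
Putting every candidate on a common basis:
  commercially pure titanium: E = 103.4 GPa, ρ = 4517 kg/m³
  tungsten: E = 405.4 GPa, ρ = 19200 kg/m³
  maraging steel: E = 189.3 GPa, ρ = 8100 kg/m³
  commercially pure titanium: M = 1.04×10⁻³
  maraging steel: M = 0.709×10⁻³
  tungsten: M = 0.385×10⁻³
Commercially pure titanium ranks first.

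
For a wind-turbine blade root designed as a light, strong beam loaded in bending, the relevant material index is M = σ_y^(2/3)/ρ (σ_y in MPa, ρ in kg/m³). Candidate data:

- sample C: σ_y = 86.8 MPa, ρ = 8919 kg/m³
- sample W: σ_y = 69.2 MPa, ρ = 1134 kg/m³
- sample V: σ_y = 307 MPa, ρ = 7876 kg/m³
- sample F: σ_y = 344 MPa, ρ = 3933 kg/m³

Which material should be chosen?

sample W

Evaluate M for each candidate:
  sample W: M = 14.9×10⁻³
  sample F: M = 12.5×10⁻³
  sample V: M = 5.78×10⁻³
  sample C: M = 2.20×10⁻³
Sample W ranks first.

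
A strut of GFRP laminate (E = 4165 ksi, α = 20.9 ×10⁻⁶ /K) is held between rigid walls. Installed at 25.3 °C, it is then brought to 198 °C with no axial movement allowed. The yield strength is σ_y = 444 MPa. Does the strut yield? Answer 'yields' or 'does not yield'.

does not yield

E = 4165 ksi = 28.72 GPa.
ΔT = 172.7 K. Constrained thermal stress σ = E·α·ΔT = 28.72×10³ MPa × 20.9×10⁻⁶ × 172.7 = 104 MPa (compressive).
Compare to σ_y = 444 MPa: σ < σ_y, so it does not yield.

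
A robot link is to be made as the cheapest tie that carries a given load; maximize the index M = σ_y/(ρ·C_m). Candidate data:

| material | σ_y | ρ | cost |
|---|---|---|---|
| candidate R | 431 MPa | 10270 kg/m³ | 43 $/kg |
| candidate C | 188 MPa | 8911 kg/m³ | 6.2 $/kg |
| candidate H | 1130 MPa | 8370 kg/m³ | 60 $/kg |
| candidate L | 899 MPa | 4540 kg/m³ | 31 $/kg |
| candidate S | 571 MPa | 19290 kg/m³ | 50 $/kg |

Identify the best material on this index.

Computing M directly (units already consistent):
  candidate L: M = 6.39 kN·m per $
  candidate C: M = 3.40 kN·m per $
  candidate H: M = 2.25 kN·m per $
  candidate R: M = 0.976 kN·m per $
  candidate S: M = 0.592 kN·m per $
Candidate L has the largest M.

candidate L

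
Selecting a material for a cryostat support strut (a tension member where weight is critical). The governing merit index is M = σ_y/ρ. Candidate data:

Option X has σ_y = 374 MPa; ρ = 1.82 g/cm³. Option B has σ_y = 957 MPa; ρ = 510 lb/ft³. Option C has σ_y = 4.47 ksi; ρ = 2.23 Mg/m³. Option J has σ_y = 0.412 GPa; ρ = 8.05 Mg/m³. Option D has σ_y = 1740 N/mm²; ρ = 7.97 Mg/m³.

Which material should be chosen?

After converting to SI:
  option X: σ_y = 374.0 MPa, ρ = 1820 kg/m³
  option B: σ_y = 957.0 MPa, ρ = 8169 kg/m³
  option C: σ_y = 30.82 MPa, ρ = 2230 kg/m³
  option J: σ_y = 412.0 MPa, ρ = 8050 kg/m³
  option D: σ_y = 1740 MPa, ρ = 7970 kg/m³
  option D: M = 218 kN·m/kg
  option X: M = 205 kN·m/kg
  option B: M = 117 kN·m/kg
  option J: M = 51.2 kN·m/kg
  option C: M = 13.8 kN·m/kg
Option D has the largest M.

option D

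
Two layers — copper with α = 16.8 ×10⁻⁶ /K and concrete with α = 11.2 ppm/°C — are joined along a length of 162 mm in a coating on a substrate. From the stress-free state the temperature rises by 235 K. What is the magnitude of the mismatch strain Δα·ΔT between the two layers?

1.32×10⁻³

Δα = |16.8 − 11.2|×10⁻⁶/K = 5.60×10⁻⁶/K.
Mismatch strain = Δα·ΔT = 5.60×10⁻⁶ × 235.0 = 1.32×10⁻³.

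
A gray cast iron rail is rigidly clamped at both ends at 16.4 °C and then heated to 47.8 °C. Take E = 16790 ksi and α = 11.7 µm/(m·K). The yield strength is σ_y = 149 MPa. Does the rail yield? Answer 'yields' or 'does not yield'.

does not yield

E = 16790 ksi = 115.8 GPa.
ΔT = 31.40 K. Constrained thermal stress σ = E·α·ΔT = 115.8×10³ MPa × 11.7×10⁻⁶ × 31.40 = 42.5 MPa (compressive).
Compare to σ_y = 149 MPa: σ < σ_y, so it does not yield.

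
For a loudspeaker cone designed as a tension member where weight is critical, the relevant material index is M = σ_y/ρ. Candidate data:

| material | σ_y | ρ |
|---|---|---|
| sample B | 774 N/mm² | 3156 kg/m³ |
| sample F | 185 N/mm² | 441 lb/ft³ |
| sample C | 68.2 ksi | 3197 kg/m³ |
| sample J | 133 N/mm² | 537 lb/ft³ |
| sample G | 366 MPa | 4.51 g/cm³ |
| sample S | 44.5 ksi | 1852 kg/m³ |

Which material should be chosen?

Normalizing units and computing the index:
  sample B: σ_y = 774.0 MPa, ρ = 3156 kg/m³
  sample F: σ_y = 185.0 MPa, ρ = 7064 kg/m³
  sample C: σ_y = 470.2 MPa, ρ = 3197 kg/m³
  sample J: σ_y = 133.0 MPa, ρ = 8602 kg/m³
  sample G: σ_y = 366.0 MPa, ρ = 4510 kg/m³
  sample S: σ_y = 306.8 MPa, ρ = 1852 kg/m³
  sample B: M = 245 kN·m/kg
  sample S: M = 166 kN·m/kg
  sample C: M = 147 kN·m/kg
  sample G: M = 81.2 kN·m/kg
  sample F: M = 26.2 kN·m/kg
  sample J: M = 15.5 kN·m/kg
Sample B has the largest M.

sample B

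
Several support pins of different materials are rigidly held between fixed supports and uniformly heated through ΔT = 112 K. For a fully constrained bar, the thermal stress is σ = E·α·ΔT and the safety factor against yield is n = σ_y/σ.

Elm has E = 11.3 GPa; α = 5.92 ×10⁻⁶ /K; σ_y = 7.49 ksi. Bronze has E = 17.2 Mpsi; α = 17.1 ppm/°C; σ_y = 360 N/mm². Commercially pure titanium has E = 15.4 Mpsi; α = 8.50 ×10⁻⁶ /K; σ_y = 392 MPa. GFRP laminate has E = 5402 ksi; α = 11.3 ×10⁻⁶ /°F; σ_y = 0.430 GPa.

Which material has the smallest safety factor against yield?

Converting E to GPa, α to ×10⁻⁶/K, σ_y to MPa, then σ and n for each:
  elm: E = 11.30, α = 5.92, σ_y = 51.64 → σ = 7.49 MPa, n = 6.89
  bronze: E = 118.6, α = 17.1, σ_y = 360.0 → σ = 227 MPa, n = 1.59
  commercially pure titanium: E = 106.2, α = 8.50, σ_y = 392.0 → σ = 101 MPa, n = 3.88
  GFRP laminate: E = 37.25, α = 20.3, σ_y = 430.0 → σ = 84.8 MPa, n = 5.07
Bronze has the lowest safety factor, n = 1.59.

bronze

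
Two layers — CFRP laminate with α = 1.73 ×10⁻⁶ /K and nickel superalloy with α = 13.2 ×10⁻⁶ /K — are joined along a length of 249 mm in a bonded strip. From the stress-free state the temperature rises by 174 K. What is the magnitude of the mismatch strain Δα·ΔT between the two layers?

Δα = |1.73 − 13.2|×10⁻⁶/K = 11.5×10⁻⁶/K.
Mismatch strain = Δα·ΔT = 11.5×10⁻⁶ × 174.0 = 2.00×10⁻³.

2.00×10⁻³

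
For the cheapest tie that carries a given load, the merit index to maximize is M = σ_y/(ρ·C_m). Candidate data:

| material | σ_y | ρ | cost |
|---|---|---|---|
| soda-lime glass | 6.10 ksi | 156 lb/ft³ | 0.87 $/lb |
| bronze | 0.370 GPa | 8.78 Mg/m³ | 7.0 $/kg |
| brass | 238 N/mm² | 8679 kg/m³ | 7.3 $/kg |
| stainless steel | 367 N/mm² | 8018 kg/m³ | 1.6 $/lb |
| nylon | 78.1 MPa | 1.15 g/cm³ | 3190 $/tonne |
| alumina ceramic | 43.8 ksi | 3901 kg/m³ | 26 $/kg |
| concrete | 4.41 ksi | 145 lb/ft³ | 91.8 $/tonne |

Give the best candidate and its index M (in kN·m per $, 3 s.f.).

Normalizing units and computing the index:
  soda-lime glass: σ_y = 42.06 MPa, ρ = 2499 kg/m³, cost = 1.918 $/kg
  bronze: σ_y = 370.0 MPa, ρ = 8780 kg/m³, cost = 7.000 $/kg
  brass: σ_y = 238.0 MPa, ρ = 8679 kg/m³, cost = 7.300 $/kg
  stainless steel: σ_y = 367.0 MPa, ρ = 8018 kg/m³, cost = 3.527 $/kg
  nylon: σ_y = 78.10 MPa, ρ = 1150 kg/m³, cost = 3.190 $/kg
  alumina ceramic: σ_y = 302.0 MPa, ρ = 3901 kg/m³, cost = 26.00 $/kg
  concrete: σ_y = 30.41 MPa, ρ = 2323 kg/m³, cost = 0.09180 $/kg
  concrete: M = 143 kN·m per $
  nylon: M = 21.3 kN·m per $
  stainless steel: M = 13.0 kN·m per $
  soda-lime glass: M = 8.78 kN·m per $
  bronze: M = 6.02 kN·m per $
  brass: M = 3.76 kN·m per $
  alumina ceramic: M = 2.98 kN·m per $
Concrete ranks first.

concrete, M = 143 kN·m per $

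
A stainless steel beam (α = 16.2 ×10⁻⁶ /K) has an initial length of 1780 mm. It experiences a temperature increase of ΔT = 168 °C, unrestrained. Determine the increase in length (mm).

4.84 mm

ΔL = α·L₀·ΔT = 16.2×10⁻⁶ × 1780 mm × 168.0 K = 4.84 mm.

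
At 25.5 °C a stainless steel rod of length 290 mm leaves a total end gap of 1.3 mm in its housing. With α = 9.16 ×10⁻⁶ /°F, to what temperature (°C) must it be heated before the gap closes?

α = 9.16×10⁻⁶/°F × 9/5 = 16.5×10⁻⁶/K.
α·L₀·ΔT = 1.3 mm ⇒ ΔT = 1.3 / (16.5×10⁻⁶ × 290.0) = 271.9 K.
T = 25.5 + 271.9 = 297.4 °C.

297 °C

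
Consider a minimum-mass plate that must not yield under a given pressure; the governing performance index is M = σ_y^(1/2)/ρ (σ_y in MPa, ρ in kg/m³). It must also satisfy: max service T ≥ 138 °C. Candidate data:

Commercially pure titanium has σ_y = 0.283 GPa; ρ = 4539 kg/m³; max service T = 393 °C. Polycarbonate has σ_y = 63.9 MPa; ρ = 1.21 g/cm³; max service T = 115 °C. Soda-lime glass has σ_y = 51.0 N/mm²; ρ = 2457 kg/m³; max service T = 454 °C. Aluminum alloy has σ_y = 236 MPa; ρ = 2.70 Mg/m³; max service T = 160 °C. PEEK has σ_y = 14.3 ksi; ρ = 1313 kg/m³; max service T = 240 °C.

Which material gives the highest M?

PEEK

Screen on constraints: max service T ≥ 138 °C. Survivors: commercially pure titanium, soda-lime glass, aluminum alloy, PEEK.
After converting to SI:
  commercially pure titanium: σ_y = 283.0 MPa, ρ = 4539 kg/m³
  soda-lime glass: σ_y = 51.00 MPa, ρ = 2457 kg/m³
  aluminum alloy: σ_y = 236.0 MPa, ρ = 2700 kg/m³
  PEEK: σ_y = 98.60 MPa, ρ = 1313 kg/m³
  PEEK: M = 7.56×10⁻³
  aluminum alloy: M = 5.69×10⁻³
  commercially pure titanium: M = 3.71×10⁻³
  soda-lime glass: M = 2.91×10⁻³
Highest index: PEEK.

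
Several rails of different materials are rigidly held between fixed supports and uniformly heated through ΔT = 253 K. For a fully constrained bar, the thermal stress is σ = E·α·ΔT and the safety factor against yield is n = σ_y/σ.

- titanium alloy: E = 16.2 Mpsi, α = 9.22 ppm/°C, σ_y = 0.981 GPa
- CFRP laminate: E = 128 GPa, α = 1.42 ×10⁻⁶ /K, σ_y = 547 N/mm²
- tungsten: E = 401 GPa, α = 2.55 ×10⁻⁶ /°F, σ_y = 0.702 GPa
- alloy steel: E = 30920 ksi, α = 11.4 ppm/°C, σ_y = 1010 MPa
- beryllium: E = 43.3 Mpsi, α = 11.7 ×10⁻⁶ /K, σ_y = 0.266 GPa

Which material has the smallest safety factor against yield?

beryllium

With everything in SI (GPa, ×10⁻⁶/K, MPa):
  titanium alloy: E = 111.7, α = 9.22, σ_y = 981.0 → σ = 261 MPa, n = 3.77
  CFRP laminate: E = 128.0, α = 1.42, σ_y = 547.0 → σ = 46.0 MPa, n = 11.9
  tungsten: E = 401.0, α = 4.59, σ_y = 702.0 → σ = 466 MPa, n = 1.51
  alloy steel: E = 213.2, α = 11.4, σ_y = 1010 → σ = 615 MPa, n = 1.64
  beryllium: E = 298.5, α = 11.7, σ_y = 266.0 → σ = 884 MPa, n = 0.301
The minimum is beryllium at n = 0.301.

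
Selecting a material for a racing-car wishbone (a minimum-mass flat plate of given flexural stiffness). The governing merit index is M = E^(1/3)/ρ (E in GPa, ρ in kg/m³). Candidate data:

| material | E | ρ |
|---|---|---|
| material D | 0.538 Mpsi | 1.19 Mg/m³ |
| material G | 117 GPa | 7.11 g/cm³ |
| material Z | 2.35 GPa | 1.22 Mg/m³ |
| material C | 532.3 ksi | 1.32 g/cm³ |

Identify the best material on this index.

material D

Putting every candidate on a common basis:
  material D: E = 3.709 GPa, ρ = 1190 kg/m³
  material G: E = 117.0 GPa, ρ = 7110 kg/m³
  material Z: E = 2.350 GPa, ρ = 1220 kg/m³
  material C: E = 3.670 GPa, ρ = 1320 kg/m³
  material D: M = 1.30×10⁻³
  material C: M = 1.17×10⁻³
  material Z: M = 1.09×10⁻³
  material G: M = 0.688×10⁻³
The maximum is for material D.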